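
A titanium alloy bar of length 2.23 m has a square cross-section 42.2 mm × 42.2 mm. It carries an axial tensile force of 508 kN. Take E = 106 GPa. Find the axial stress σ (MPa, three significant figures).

A = 1781 mm².
σ = N/A = 508000/1781 = 285.3 MPa.

285 MPa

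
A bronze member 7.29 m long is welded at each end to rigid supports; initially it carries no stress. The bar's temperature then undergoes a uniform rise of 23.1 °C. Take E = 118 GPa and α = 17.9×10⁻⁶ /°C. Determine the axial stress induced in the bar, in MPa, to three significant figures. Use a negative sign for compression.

-48.8 MPa

Free thermal expansion αLΔT = 17.9e-6 · 7290 · 23.1 = 3.014 mm.
The walls impose strain ε = −(3.014)/7290 = -4.1349e-04; σ = Eε = 118000 · -4.1349e-04 = -48.79 MPa.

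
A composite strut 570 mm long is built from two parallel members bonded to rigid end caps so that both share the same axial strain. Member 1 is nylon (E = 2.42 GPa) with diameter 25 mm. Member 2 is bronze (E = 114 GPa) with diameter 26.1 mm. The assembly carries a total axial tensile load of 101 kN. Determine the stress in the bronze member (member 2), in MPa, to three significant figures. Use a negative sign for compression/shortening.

A_1 = 490.9 mm².
A_2 = 535 mm².
Equal strain + equilibrium ⇒ each member carries load in proportion to AE: A₁E₁ = 1188000 N, A₂E₂ = 60990000 N, ΣAE = 62180000 N.
σ₂ = P·E₂/ΣAE = 101000·114000/62180000 = 185.2 MPa.

185 MPa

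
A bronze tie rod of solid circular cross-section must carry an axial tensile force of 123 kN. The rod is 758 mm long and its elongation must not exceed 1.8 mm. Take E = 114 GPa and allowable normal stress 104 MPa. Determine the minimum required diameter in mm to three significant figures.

38.8 mm

Required area A ≥ P/σ_allow = 123000/104 = 1183 mm².
For a solid circular section, d ≥ √(4A/π) = 38.81 mm.
Elongation limit: A ≥ PL/(Eδ_allow) = 123000·758/(114000·1.8) = 454.4 mm² ⇒ d ≥ 24.05 mm.
The stress limit governs.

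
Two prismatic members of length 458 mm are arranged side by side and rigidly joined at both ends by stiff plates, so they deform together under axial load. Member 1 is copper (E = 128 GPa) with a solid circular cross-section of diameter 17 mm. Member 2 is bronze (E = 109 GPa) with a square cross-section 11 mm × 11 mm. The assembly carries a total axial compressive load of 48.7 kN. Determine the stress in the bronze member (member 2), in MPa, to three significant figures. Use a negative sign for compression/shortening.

A_1 = 227 mm².
A_2 = 121 mm².
Equal strain + equilibrium ⇒ each member carries load in proportion to AE: A₁E₁ = 29050000 N, A₂E₂ = 13190000 N, ΣAE = 42240000 N.
σ₂ = P·E₂/ΣAE = -48700·109000/42240000 = -125.7 MPa.

-126 MPa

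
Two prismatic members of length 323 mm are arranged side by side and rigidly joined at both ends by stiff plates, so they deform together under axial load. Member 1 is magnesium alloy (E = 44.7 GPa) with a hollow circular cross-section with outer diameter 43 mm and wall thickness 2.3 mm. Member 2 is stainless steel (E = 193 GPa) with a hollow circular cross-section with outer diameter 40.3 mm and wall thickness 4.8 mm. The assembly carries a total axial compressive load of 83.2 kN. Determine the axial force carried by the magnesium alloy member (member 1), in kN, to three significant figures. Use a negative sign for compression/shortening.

A_1 = 294.1 mm².
A_2 = 535.3 mm².
Equal strain + equilibrium ⇒ each member carries load in proportion to AE: A₁E₁ = 13150000 N, A₂E₂ = 103300000 N, ΣAE = 116500000 N.
F₁ = P·A₁E₁/ΣAE = -83200·13150000/116500000 = -9391 N.

-9.39 kN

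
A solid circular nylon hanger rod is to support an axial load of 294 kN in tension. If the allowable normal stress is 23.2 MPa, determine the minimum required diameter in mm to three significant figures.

127 mm

Required area A ≥ P/σ_allow = 294000/23.2 = 12670 mm².
For a solid circular section, d ≥ √(4A/π) = 127 mm.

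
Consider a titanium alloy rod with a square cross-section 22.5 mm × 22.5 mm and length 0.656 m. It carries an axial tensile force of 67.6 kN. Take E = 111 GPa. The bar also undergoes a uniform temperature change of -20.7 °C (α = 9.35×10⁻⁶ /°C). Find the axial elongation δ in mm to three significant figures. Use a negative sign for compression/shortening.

A = 506.2 mm².
δ_mech = NL/(AE) = 67600·656/(506.2·111000) = 0.7892 mm.
δ_thermal = αLΔT = 9.35e-6·656·-20.7 = -0.127 mm.
δ = δ_mech + δ_thermal = 0.6622 mm.

0.662 mm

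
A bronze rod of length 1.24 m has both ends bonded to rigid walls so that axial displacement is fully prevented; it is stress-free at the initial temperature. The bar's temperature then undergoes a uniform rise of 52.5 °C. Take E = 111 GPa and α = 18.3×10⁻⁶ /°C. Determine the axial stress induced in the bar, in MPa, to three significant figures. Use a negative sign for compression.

Free thermal expansion αLΔT = 18.3e-6 · 1240 · 52.5 = 1.191 mm.
The walls impose strain ε = −(1.191)/1240 = -9.6075e-04; σ = Eε = 111000 · -9.6075e-04 = -106.6 MPa.

-107 MPa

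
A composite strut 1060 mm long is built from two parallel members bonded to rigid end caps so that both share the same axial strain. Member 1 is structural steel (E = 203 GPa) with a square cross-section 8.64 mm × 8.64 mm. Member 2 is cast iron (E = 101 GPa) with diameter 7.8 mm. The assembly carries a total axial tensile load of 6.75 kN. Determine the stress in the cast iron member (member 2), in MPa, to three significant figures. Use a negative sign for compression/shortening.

34.1 MPa

A_1 = 74.65 mm².
A_2 = 47.78 mm².
Equal strain + equilibrium ⇒ each member carries load in proportion to AE: A₁E₁ = 15150000 N, A₂E₂ = 4826000 N, ΣAE = 19980000 N.
σ₂ = P·E₂/ΣAE = 6750·101000/19980000 = 34.12 MPa.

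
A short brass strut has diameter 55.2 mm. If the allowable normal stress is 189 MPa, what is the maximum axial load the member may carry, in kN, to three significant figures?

A = 2393 mm².
P_max = σ_allow · A = 189 · 2393 = 452300 N = 452.3 kN.

452 kN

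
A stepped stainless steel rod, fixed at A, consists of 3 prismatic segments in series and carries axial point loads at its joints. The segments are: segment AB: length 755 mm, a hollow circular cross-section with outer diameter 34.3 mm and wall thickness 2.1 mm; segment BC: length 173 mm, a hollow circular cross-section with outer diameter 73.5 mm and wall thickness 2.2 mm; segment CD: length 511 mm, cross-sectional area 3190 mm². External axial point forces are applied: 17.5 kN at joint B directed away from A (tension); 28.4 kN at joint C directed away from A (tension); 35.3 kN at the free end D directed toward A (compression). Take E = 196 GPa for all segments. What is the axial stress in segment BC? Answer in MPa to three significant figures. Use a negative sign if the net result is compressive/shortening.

-14.0 MPa

Internal axial forces (sectioning from the free end, tension +): N_CD = -35.3 kN, N_BC = -6.9 kN, N_AB = 10.6 kN.
A_BC = 492.8 mm².
σ_BC = N_BC/A_BC = -6900/492.8 = -14 MPa.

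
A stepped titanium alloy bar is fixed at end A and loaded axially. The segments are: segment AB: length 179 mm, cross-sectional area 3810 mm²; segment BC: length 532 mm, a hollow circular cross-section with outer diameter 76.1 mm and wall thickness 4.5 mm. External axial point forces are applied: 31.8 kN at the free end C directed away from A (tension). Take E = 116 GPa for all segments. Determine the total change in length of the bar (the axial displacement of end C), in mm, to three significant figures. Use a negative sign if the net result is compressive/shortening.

0.157 mm

Internal axial forces (sectioning from the free end, tension +): N_BC = 31.8 kN, N_AB = 31.8 kN.
A_BC = 1012 mm².
δ_AB = 31800·179/(3810·116000) = 0.01288 mm
δ_BC = 31800·532/(1012·116000) = 0.1441 mm
δ = Σδ_i = 0.157 mm.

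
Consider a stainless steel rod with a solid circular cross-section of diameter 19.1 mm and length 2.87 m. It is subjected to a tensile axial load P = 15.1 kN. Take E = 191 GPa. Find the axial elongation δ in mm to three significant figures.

0.792 mm

A = 286.5 mm².
δ_mech = NL/(AE) = 15100·2870/(286.5·191000) = 0.7919 mm.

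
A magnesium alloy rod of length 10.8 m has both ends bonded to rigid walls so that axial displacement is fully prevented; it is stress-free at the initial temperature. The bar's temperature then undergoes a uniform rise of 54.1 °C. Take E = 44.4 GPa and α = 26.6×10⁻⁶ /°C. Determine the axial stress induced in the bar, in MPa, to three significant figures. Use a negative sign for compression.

Free thermal expansion αLΔT = 26.6e-6 · 10800 · 54.1 = 15.54 mm.
The walls impose strain ε = −(15.54)/10800 = -1.4391e-03; σ = Eε = 44400 · -1.4391e-03 = -63.89 MPa.

-63.9 MPa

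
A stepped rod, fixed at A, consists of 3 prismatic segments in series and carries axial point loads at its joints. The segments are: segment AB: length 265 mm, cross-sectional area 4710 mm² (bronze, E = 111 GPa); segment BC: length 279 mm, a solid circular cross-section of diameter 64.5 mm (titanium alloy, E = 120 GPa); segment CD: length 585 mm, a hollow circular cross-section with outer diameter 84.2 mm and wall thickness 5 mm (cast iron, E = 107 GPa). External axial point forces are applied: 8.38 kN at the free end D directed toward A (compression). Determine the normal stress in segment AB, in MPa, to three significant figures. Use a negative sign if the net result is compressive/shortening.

Internal axial forces (sectioning from the free end, tension +): N_CD = -8.38 kN, N_BC = -8.38 kN, N_AB = -8.38 kN.
σ_AB = N_AB/A_AB = -8380/4710 = -1.779 MPa.

-1.78 MPa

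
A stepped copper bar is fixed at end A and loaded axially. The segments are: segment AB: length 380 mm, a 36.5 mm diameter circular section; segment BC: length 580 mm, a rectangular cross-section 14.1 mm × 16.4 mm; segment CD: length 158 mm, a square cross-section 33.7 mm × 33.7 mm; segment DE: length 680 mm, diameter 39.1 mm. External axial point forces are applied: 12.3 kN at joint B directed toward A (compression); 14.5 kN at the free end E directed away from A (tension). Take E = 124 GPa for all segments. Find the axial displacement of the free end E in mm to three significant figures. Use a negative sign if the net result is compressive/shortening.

Internal axial forces (sectioning from the free end, tension +): N_DE = 14.5 kN, N_CD = 14.5 kN, N_BC = 14.5 kN, N_AB = 2.2 kN.
A_AB = 1046 mm².
A_BC = 231.2 mm².
A_CD = 1136 mm².
A_DE = 1201 mm².
δ_AB = 2200·380/(1046·124000) = 0.006443 mm
δ_BC = 14500·580/(231.2·124000) = 0.2933 mm
δ_CD = 14500·158/(1136·124000) = 0.01627 mm
δ_DE = 14500·680/(1201·124000) = 0.06622 mm
δ = Σδ_i = 0.3822 mm.

0.382 mm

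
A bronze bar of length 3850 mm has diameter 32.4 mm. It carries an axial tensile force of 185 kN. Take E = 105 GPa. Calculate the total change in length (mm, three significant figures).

8.23 mm

A = 824.5 mm².
δ_mech = NL/(AE) = 185000·3850/(824.5·105000) = 8.227 mm.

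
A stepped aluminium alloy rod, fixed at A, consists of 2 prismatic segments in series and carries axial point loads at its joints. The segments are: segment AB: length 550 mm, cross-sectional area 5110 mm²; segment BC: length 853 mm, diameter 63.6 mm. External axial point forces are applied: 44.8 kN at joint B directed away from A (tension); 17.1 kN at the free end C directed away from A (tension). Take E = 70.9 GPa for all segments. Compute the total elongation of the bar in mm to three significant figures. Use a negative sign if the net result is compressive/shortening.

0.159 mm

Internal axial forces (sectioning from the free end, tension +): N_BC = 17.1 kN, N_AB = 61.9 kN.
A_BC = 3177 mm².
δ_AB = 61900·550/(5110·70900) = 0.09397 mm
δ_BC = 17100·853/(3177·70900) = 0.06476 mm
δ = Σδ_i = 0.1587 mm.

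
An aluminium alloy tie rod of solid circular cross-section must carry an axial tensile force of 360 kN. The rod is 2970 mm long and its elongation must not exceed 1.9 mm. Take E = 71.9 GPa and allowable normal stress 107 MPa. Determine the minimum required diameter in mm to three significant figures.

99.8 mm

Required area A ≥ P/σ_allow = 360000/107 = 3364 mm².
For a solid circular section, d ≥ √(4A/π) = 65.45 mm.
Elongation limit: A ≥ PL/(Eδ_allow) = 360000·2970/(71900·1.9) = 7827 mm² ⇒ d ≥ 99.83 mm.
The elongation limit governs.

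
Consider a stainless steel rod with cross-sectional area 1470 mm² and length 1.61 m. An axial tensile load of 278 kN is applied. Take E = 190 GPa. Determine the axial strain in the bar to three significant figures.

9.95e-04

σ = N/A = 189.1 MPa; ε = σ/E = 189.1/190000 = 9.953e-04.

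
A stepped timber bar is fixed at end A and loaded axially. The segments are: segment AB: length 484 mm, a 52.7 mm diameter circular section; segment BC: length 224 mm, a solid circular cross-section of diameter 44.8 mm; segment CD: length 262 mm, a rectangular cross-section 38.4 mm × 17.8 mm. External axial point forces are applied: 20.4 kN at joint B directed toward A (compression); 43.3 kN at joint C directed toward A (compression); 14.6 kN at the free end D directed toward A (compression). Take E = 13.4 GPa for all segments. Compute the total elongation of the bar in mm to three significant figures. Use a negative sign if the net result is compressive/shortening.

Internal axial forces (sectioning from the free end, tension +): N_CD = -14.6 kN, N_BC = -57.9 kN, N_AB = -78.3 kN.
A_AB = 2181 mm².
A_BC = 1576 mm².
A_CD = 683.5 mm².
δ_AB = -78300·484/(2181·13400) = -1.297 mm
δ_BC = -57900·224/(1576·13400) = -0.614 mm
δ_CD = -14600·262/(683.5·13400) = -0.4176 mm
δ = Σδ_i = -2.328 mm.

-2.33 mm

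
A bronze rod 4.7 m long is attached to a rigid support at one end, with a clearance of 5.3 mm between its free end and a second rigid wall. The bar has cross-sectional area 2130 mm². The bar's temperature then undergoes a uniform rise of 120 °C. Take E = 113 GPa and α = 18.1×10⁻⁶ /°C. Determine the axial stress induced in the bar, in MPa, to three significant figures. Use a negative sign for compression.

Free thermal expansion αLΔT = 18.1e-6 · 4700 · 120 = 10.21 mm.
The walls engage after the gap closes; constrained expansion = 10.21 − 5.3 = 4.908 mm.
The walls impose strain ε = −(4.908)/4700 = -1.0443e-03; σ = Eε = 113000 · -1.0443e-03 = -118 MPa.

-118 MPa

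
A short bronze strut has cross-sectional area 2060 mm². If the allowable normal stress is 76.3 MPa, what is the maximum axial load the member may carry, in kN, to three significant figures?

P_max = σ_allow · A = 76.3 · 2060 = 157200 N = 157.2 kN.

157 kN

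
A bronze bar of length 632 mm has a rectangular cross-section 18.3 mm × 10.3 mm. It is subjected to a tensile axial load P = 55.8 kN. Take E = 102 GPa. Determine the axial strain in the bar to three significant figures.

A = 188.5 mm².
σ = N/A = 296 MPa; ε = σ/E = 296/102000 = 2.902e-03.

0.00290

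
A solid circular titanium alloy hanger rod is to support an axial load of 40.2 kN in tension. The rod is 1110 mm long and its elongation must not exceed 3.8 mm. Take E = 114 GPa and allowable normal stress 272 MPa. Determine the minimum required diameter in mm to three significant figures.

Required area A ≥ P/σ_allow = 40200/272 = 147.8 mm².
For a solid circular section, d ≥ √(4A/π) = 13.72 mm.
Elongation limit: A ≥ PL/(Eδ_allow) = 40200·1110/(114000·3.8) = 103 mm² ⇒ d ≥ 11.45 mm.
The stress limit governs.

13.7 mm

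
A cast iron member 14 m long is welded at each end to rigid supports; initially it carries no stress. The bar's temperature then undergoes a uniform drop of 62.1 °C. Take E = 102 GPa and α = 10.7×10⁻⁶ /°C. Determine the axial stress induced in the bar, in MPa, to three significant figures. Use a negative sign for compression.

67.8 MPa

Free thermal expansion αLΔT = 10.7e-6 · 14000 · -62.1 = -9.303 mm.
The walls impose strain ε = −(-9.303)/14000 = 6.6447e-04; σ = Eε = 102000 · 6.6447e-04 = 67.78 MPa.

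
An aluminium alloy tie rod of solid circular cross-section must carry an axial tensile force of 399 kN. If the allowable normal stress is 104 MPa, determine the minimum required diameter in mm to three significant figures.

69.9 mm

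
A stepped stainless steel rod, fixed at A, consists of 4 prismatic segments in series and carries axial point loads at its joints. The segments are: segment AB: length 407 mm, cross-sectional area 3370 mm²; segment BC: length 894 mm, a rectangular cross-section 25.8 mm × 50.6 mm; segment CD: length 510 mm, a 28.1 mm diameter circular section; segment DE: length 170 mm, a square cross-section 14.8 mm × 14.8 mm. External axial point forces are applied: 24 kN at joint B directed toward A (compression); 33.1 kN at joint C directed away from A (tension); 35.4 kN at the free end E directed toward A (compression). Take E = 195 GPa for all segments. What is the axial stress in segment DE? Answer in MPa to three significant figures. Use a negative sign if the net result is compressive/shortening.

-162 MPa

Internal axial forces (sectioning from the free end, tension +): N_DE = -35.4 kN, N_CD = -35.4 kN, N_BC = -2.3 kN, N_AB = -26.3 kN.
A_DE = 219 mm².
σ_DE = N_DE/A_DE = -35400/219 = -161.6 MPa.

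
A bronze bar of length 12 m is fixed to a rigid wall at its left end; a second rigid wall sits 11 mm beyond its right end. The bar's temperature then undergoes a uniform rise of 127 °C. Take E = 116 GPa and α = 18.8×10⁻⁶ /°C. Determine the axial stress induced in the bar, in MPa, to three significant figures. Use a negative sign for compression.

Free thermal expansion αLΔT = 18.8e-6 · 12000 · 127 = 28.65 mm.
The walls engage after the gap closes; constrained expansion = 28.65 − 11 = 17.65 mm.
The walls impose strain ε = −(17.65)/12000 = -1.4709e-03; σ = Eε = 116000 · -1.4709e-03 = -170.6 MPa.

-171 MPa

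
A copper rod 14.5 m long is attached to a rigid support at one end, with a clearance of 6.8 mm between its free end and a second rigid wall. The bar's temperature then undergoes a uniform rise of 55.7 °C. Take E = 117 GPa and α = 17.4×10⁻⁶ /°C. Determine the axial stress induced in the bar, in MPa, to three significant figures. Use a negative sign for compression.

Free thermal expansion αLΔT = 17.4e-6 · 14500 · 55.7 = 14.05 mm.
The walls engage after the gap closes; constrained expansion = 14.05 − 6.8 = 7.253 mm.
The walls impose strain ε = −(7.253)/14500 = -5.0021e-04; σ = Eε = 117000 · -5.0021e-04 = -58.53 MPa.

-58.5 MPa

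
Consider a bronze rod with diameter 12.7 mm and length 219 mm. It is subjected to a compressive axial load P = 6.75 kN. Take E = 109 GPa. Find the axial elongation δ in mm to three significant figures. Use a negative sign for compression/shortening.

A = 126.7 mm².
δ_mech = NL/(AE) = -6750·219/(126.7·109000) = -0.1071 mm.

-0.107 mm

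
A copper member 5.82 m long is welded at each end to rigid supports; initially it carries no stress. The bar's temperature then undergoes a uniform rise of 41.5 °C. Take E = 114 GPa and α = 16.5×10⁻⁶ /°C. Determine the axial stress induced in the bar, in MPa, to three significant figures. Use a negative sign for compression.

-78.1 MPa

Free thermal expansion αLΔT = 16.5e-6 · 5820 · 41.5 = 3.985 mm.
The walls impose strain ε = −(3.985)/5820 = -6.8475e-04; σ = Eε = 114000 · -6.8475e-04 = -78.06 MPa.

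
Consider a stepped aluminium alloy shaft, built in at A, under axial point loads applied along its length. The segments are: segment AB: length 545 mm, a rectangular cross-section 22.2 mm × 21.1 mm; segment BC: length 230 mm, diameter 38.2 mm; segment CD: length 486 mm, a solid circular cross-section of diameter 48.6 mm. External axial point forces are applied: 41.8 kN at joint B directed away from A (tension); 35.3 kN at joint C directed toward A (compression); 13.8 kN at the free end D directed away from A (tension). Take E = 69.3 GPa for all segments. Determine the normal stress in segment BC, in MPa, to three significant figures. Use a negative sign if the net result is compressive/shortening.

-18.8 MPa

Internal axial forces (sectioning from the free end, tension +): N_CD = 13.8 kN, N_BC = -21.5 kN, N_AB = 20.3 kN.
A_BC = 1146 mm².
σ_BC = N_BC/A_BC = -21500/1146 = -18.76 MPa.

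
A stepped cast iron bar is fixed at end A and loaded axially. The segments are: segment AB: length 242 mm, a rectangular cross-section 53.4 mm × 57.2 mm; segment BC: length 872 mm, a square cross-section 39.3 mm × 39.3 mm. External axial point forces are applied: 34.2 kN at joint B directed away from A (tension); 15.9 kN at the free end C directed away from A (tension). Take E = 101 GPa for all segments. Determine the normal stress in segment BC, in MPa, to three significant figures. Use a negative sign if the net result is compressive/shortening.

Internal axial forces (sectioning from the free end, tension +): N_BC = 15.9 kN, N_AB = 50.1 kN.
A_BC = 1544 mm².
σ_BC = N_BC/A_BC = 15900/1544 = 10.29 MPa.

10.3 MPa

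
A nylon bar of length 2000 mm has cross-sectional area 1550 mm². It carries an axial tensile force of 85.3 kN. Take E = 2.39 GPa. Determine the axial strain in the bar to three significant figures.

0.0230

σ = N/A = 55.03 MPa; ε = σ/E = 55.03/2390 = 2.303e-02.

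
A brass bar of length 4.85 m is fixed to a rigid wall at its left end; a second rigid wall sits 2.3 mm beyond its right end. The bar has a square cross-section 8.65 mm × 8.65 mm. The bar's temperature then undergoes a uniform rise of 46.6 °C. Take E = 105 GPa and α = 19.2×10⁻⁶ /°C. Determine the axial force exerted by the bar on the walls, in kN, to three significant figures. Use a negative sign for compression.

Free thermal expansion αLΔT = 19.2e-6 · 4850 · 46.6 = 4.339 mm.
The walls engage after the gap closes; constrained expansion = 4.339 − 2.3 = 2.039 mm.
The walls impose strain ε = −(2.039)/4850 = -4.2049e-04; σ = Eε = 105000 · -4.2049e-04 = -44.15 MPa.
Wall reaction R = σ·A = -44.15·74.82 = -3304 N = -3.304 kN.

-3.30 kN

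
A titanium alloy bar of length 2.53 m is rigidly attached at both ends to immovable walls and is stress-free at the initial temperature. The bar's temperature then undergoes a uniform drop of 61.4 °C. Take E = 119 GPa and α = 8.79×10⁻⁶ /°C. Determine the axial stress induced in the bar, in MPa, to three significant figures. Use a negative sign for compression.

64.2 MPa

Free thermal expansion αLΔT = 8.79e-6 · 2530 · -61.4 = -1.365 mm.
The walls impose strain ε = −(-1.365)/2530 = 5.3971e-04; σ = Eε = 119000 · 5.3971e-04 = 64.23 MPa.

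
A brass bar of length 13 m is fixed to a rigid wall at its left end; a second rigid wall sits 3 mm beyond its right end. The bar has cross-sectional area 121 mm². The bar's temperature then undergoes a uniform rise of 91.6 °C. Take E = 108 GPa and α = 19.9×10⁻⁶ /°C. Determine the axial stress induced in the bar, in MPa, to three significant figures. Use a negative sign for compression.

-172 MPa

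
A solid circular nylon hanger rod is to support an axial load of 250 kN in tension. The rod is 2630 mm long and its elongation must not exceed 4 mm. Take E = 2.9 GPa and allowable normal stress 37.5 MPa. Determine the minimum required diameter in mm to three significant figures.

269 mm

Required area A ≥ P/σ_allow = 250000/37.5 = 6667 mm².
For a solid circular section, d ≥ √(4A/π) = 92.13 mm.
Elongation limit: A ≥ PL/(Eδ_allow) = 250000·2630/(2900·4) = 56680 mm² ⇒ d ≥ 268.6 mm.
The elongation limit governs.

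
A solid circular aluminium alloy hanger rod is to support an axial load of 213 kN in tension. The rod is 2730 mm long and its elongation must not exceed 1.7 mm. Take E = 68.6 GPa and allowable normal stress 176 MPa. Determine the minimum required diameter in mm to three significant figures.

Required area A ≥ P/σ_allow = 213000/176 = 1210 mm².
For a solid circular section, d ≥ √(4A/π) = 39.25 mm.
Elongation limit: A ≥ PL/(Eδ_allow) = 213000·2730/(68600·1.7) = 4986 mm² ⇒ d ≥ 79.68 mm.
The elongation limit governs.

79.7 mm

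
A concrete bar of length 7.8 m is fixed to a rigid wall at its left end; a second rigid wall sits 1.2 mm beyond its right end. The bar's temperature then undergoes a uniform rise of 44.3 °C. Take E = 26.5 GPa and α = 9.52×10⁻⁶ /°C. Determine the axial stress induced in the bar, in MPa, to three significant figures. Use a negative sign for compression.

-7.10 MPa

Free thermal expansion αLΔT = 9.52e-6 · 7800 · 44.3 = 3.29 mm.
The walls engage after the gap closes; constrained expansion = 3.29 − 1.2 = 2.09 mm.
The walls impose strain ε = −(2.09)/7800 = -2.6789e-04; σ = Eε = 26500 · -2.6789e-04 = -7.099 MPa.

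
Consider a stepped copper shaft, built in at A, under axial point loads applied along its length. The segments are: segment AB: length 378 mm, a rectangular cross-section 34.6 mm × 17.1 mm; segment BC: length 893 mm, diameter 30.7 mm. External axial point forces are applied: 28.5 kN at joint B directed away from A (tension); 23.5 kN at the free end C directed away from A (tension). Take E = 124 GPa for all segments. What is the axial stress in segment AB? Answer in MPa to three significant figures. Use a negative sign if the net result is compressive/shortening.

87.9 MPa

Internal axial forces (sectioning from the free end, tension +): N_BC = 23.5 kN, N_AB = 52 kN.
A_AB = 591.7 mm².
σ_AB = N_AB/A_AB = 52000/591.7 = 87.89 MPa.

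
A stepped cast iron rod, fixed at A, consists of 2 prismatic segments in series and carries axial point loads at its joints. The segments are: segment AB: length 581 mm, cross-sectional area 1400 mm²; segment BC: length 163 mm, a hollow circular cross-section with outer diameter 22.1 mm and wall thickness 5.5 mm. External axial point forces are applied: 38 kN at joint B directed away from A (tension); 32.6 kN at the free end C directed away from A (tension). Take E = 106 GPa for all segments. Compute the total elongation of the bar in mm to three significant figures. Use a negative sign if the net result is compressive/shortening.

0.451 mm

Internal axial forces (sectioning from the free end, tension +): N_BC = 32.6 kN, N_AB = 70.6 kN.
A_BC = 286.8 mm².
δ_AB = 70600·581/(1400·106000) = 0.2764 mm
δ_BC = 32600·163/(286.8·106000) = 0.1748 mm
δ = Σδ_i = 0.4512 mm.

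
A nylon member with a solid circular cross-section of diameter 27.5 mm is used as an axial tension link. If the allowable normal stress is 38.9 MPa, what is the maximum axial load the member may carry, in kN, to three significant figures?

23.1 kN

A = 594 mm².
P_max = σ_allow · A = 38.9 · 594 = 23100 N = 23.1 kN.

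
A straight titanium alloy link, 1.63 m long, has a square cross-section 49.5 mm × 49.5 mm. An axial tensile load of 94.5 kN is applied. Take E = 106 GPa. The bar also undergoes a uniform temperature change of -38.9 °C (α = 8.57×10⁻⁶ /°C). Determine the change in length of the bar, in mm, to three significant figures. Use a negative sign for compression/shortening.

A = 2450 mm².
δ_mech = NL/(AE) = 94500·1630/(2450·106000) = 0.5931 mm.
δ_thermal = αLΔT = 8.57e-6·1630·-38.9 = -0.5434 mm.
δ = δ_mech + δ_thermal = 0.04967 mm.

0.0497 mm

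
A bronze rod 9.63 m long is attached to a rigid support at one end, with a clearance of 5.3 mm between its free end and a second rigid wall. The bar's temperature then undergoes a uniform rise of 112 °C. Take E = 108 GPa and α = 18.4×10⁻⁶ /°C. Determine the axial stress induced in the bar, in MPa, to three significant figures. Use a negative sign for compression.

Free thermal expansion αLΔT = 18.4e-6 · 9630 · 112 = 19.85 mm.
The walls engage after the gap closes; constrained expansion = 19.85 − 5.3 = 14.55 mm.
The walls impose strain ε = −(14.55)/9630 = -1.5104e-03; σ = Eε = 108000 · -1.5104e-03 = -163.1 MPa.

-163 MPa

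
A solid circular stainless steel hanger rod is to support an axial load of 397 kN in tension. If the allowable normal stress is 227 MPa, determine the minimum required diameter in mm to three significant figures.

47.2 mm

Required area A ≥ P/σ_allow = 397000/227 = 1749 mm².
For a solid circular section, d ≥ √(4A/π) = 47.19 mm.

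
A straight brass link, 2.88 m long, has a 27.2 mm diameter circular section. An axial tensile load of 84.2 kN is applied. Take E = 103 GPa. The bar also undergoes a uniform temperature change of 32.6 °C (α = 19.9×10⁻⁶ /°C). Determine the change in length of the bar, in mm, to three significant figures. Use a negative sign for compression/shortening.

5.92 mm

A = 581.1 mm².
δ_mech = NL/(AE) = 84200·2880/(581.1·103000) = 4.052 mm.
δ_thermal = αLΔT = 19.9e-6·2880·32.6 = 1.868 mm.
δ = δ_mech + δ_thermal = 5.92 mm.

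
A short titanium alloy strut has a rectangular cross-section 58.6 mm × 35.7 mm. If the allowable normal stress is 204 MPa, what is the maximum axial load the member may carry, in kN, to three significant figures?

A = 2092 mm².
P_max = σ_allow · A = 204 · 2092 = 426800 N = 426.8 kN.

427 kN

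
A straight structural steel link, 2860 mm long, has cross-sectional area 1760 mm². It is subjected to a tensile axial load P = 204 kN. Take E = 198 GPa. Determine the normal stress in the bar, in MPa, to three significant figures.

116 MPa

σ = N/A = 204000/1760 = 115.9 MPa.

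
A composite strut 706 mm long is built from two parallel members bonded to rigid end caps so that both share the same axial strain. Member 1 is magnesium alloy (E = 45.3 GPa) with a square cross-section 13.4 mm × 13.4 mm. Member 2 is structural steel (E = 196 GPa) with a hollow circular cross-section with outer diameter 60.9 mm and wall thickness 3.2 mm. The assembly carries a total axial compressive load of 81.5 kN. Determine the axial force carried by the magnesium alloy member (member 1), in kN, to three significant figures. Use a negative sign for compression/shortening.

A_1 = 179.6 mm².
A_2 = 580.1 mm².
Equal strain + equilibrium ⇒ each member carries load in proportion to AE: A₁E₁ = 8134000 N, A₂E₂ = 113700000 N, ΣAE = 121800000 N.
F₁ = P·A₁E₁/ΣAE = -81500·8134000/121800000 = -5442 N.

-5.44 kN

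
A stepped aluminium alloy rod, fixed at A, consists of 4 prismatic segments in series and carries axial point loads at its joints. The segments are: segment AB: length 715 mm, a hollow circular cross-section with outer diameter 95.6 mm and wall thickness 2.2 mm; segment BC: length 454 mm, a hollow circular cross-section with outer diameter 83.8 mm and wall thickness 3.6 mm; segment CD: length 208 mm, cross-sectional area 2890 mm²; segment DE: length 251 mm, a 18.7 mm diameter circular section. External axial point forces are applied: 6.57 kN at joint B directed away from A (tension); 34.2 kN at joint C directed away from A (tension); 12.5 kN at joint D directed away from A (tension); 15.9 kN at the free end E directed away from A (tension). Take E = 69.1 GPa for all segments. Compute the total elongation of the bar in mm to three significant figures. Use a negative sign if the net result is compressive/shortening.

1.80 mm

Internal axial forces (sectioning from the free end, tension +): N_DE = 15.9 kN, N_CD = 28.4 kN, N_BC = 62.6 kN, N_AB = 69.17 kN.
A_AB = 645.5 mm².
A_BC = 907 mm².
A_DE = 274.6 mm².
δ_AB = 69170·715/(645.5·69100) = 1.109 mm
δ_BC = 62600·454/(907·69100) = 0.4534 mm
δ_CD = 28400·208/(2890·69100) = 0.02958 mm
δ_DE = 15900·251/(274.6·69100) = 0.2103 mm
δ = Σδ_i = 1.802 mm.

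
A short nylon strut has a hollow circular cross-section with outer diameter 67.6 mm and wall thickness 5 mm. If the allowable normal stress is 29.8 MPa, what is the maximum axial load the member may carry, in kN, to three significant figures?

29.3 kN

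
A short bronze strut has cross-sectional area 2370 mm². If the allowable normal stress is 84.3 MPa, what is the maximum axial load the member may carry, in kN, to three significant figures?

P_max = σ_allow · A = 84.3 · 2370 = 199800 N = 199.8 kN.

200 kN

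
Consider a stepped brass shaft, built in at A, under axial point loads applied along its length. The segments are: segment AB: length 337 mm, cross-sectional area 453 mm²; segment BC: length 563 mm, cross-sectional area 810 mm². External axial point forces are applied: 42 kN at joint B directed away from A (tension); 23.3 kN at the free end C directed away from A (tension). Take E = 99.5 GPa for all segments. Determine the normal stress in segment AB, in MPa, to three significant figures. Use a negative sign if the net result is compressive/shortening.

Internal axial forces (sectioning from the free end, tension +): N_BC = 23.3 kN, N_AB = 65.3 kN.
σ_AB = N_AB/A_AB = 65300/453 = 144.2 MPa.

144 MPa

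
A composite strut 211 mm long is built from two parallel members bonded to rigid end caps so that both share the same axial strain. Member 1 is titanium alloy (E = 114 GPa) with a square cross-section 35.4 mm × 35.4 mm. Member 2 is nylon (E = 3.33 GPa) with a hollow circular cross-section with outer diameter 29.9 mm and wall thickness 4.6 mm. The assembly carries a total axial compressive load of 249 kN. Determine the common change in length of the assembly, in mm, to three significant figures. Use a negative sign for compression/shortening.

-0.365 mm

A_1 = 1253 mm².
A_2 = 365.6 mm².
Equal strain + equilibrium ⇒ each member carries load in proportion to AE: A₁E₁ = 142900000 N, A₂E₂ = 1218000 N, ΣAE = 144100000 N.
δ = PL/ΣAE = -249000·211/144100000 = -0.3647 mm.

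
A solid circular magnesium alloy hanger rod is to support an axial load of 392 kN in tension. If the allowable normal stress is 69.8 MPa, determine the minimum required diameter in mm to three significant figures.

84.6 mm

Required area A ≥ P/σ_allow = 392000/69.8 = 5616 mm².
For a solid circular section, d ≥ √(4A/π) = 84.56 mm.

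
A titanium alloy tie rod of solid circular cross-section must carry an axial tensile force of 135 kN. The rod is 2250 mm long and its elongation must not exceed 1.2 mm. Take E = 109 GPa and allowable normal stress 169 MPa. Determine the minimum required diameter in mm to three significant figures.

Required area A ≥ P/σ_allow = 135000/169 = 798.8 mm².
For a solid circular section, d ≥ √(4A/π) = 31.89 mm.
Elongation limit: A ≥ PL/(Eδ_allow) = 135000·2250/(109000·1.2) = 2322 mm² ⇒ d ≥ 54.38 mm.
The elongation limit governs.

54.4 mm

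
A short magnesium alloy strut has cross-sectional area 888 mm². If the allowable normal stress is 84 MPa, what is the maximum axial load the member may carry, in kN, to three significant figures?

P_max = σ_allow · A = 84 · 888 = 74590 N = 74.59 kN.

74.6 kN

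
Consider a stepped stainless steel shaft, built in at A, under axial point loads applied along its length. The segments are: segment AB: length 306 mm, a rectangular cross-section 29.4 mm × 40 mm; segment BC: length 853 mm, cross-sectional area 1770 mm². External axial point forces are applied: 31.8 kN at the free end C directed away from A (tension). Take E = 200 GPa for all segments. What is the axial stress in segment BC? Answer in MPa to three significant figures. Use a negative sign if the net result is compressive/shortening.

18.0 MPa

Internal axial forces (sectioning from the free end, tension +): N_BC = 31.8 kN, N_AB = 31.8 kN.
σ_BC = N_BC/A_BC = 31800/1770 = 17.97 MPa.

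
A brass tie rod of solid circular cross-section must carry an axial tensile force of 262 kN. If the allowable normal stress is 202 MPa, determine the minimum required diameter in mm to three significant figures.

40.6 mm

Required area A ≥ P/σ_allow = 262000/202 = 1297 mm².
For a solid circular section, d ≥ √(4A/π) = 40.64 mm.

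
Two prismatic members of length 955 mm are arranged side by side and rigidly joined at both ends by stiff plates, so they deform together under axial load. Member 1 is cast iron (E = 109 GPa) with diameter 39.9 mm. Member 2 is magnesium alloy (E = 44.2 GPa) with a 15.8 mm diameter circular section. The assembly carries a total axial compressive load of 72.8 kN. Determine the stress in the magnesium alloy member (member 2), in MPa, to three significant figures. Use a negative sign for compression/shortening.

-22.2 MPa

A_1 = 1250 mm².
A_2 = 196.1 mm².
Equal strain + equilibrium ⇒ each member carries load in proportion to AE: A₁E₁ = 136300000 N, A₂E₂ = 8666000 N, ΣAE = 145000000 N.
σ₂ = P·E₂/ΣAE = -72800·44200/145000000 = -22.2 MPa.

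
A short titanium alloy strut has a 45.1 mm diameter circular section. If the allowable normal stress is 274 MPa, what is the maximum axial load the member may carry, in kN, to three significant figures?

A = 1598 mm².
P_max = σ_allow · A = 274 · 1598 = 437700 N = 437.7 kN.

438 kN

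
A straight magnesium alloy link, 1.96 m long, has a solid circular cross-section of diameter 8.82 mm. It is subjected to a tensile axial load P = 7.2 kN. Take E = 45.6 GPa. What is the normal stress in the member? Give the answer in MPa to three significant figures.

A = 61.1 mm².
σ = N/A = 7200/61.1 = 117.8 MPa.

118 MPa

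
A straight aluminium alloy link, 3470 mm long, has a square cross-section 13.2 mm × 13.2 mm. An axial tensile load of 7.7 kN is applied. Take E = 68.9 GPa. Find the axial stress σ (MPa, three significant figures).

A = 174.2 mm².
σ = N/A = 7700/174.2 = 44.19 MPa.

44.2 MPa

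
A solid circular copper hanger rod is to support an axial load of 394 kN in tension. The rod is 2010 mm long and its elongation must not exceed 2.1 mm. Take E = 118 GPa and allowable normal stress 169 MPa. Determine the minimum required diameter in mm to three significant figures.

63.8 mm

Required area A ≥ P/σ_allow = 394000/169 = 2331 mm².
For a solid circular section, d ≥ √(4A/π) = 54.48 mm.
Elongation limit: A ≥ PL/(Eδ_allow) = 394000·2010/(118000·2.1) = 3196 mm² ⇒ d ≥ 63.79 mm.
The elongation limit governs.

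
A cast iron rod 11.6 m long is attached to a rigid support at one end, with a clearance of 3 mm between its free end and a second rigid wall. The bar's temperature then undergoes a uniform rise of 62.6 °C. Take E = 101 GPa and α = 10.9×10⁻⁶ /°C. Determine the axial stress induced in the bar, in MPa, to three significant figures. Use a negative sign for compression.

-42.8 MPa

Free thermal expansion αLΔT = 10.9e-6 · 11600 · 62.6 = 7.915 mm.
The walls engage after the gap closes; constrained expansion = 7.915 − 3 = 4.915 mm.
The walls impose strain ε = −(4.915)/11600 = -4.2372e-04; σ = Eε = 101000 · -4.2372e-04 = -42.8 MPa.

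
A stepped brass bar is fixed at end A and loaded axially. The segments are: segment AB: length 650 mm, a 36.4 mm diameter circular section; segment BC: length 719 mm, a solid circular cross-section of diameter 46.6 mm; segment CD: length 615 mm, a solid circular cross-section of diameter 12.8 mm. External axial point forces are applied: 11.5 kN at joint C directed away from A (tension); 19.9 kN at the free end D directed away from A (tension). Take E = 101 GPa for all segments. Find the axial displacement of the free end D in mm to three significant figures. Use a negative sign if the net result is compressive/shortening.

1.27 mm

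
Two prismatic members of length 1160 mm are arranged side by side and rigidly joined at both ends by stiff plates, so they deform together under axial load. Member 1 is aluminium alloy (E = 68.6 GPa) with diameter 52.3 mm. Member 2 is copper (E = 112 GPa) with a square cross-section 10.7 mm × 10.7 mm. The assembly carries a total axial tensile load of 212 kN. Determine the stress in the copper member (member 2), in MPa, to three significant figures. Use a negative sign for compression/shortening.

148 MPa

A_1 = 2148 mm².
A_2 = 114.5 mm².
Equal strain + equilibrium ⇒ each member carries load in proportion to AE: A₁E₁ = 147400000 N, A₂E₂ = 12820000 N, ΣAE = 160200000 N.
σ₂ = P·E₂/ΣAE = 212000·112000/160200000 = 148.2 MPa.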